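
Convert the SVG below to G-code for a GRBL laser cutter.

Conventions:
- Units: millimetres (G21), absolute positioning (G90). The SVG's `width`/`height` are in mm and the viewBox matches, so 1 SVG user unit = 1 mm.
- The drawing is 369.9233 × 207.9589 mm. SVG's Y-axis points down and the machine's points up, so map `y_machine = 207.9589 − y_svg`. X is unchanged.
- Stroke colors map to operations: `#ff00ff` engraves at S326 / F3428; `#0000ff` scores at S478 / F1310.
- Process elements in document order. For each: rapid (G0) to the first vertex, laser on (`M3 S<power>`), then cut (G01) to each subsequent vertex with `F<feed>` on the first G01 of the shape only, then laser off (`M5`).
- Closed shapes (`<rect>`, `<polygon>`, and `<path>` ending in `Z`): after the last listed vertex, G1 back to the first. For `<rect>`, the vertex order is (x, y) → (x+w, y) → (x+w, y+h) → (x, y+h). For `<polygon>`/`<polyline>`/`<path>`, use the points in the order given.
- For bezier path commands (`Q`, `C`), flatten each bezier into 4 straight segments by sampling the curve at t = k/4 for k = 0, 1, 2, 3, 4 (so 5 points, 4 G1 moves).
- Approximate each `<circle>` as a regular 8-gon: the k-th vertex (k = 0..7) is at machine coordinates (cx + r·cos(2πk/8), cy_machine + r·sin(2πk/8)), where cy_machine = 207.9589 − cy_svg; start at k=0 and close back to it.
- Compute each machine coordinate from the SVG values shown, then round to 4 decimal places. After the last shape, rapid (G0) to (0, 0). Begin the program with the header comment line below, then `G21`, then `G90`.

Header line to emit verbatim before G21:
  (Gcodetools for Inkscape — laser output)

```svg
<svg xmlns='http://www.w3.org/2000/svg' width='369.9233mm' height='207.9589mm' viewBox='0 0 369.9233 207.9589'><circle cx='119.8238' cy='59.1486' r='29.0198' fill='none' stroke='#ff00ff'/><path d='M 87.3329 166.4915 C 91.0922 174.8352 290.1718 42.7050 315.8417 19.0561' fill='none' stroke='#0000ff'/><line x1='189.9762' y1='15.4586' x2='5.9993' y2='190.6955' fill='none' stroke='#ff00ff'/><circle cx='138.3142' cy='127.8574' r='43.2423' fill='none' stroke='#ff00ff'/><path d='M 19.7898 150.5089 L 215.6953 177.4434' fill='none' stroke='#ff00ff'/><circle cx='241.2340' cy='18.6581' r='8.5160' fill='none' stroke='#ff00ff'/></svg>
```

(Gcodetools for Inkscape — laser output)
G21
G90
G0 X148.8436 Y148.8103
M3 S326
G01 X140.3439 Y169.3304 F3428
G01 X119.8238 Y177.8301
G01 X99.3037 Y169.3304
G01 X90.8040 Y148.8103
G01 X99.3037 Y128.2902
G01 X119.8238 Y119.7905
G01 X140.3439 Y128.2902
G01 X148.8436 Y148.8103
M5
G0 X87.3329 Y41.4674
M3 S478
G01 X121.0135 Y57.6586 F1310
G01 X193.3708 Y103.1879
G01 X269.8364 Y154.7158
G01 X315.8417 Y188.9028
M5
G0 X189.9762 Y192.5003
M3 S326
G01 X5.9993 Y17.2634 F3428
M5
G0 X181.5565 Y80.1015
M3 S326
G01 X168.8911 Y110.6784 F3428
G01 X138.3142 Y123.3438
G01 X107.7373 Y110.6784
G01 X95.0719 Y80.1015
G01 X107.7373 Y49.5246
G01 X138.3142 Y36.8592
G01 X168.8911 Y49.5246
G01 X181.5565 Y80.1015
M5
G0 X19.7898 Y57.4500
M3 S326
G01 X215.6953 Y30.5155 F3428
M5
G0 X249.7500 Y189.3008
M3 S326
G01 X247.2557 Y195.3225 F3428
G01 X241.2340 Y197.8168
G01 X235.2123 Y195.3225
G01 X232.7180 Y189.3008
G01 X235.2123 Y183.2791
G01 X241.2340 Y180.7848
G01 X247.2557 Y183.2791
G01 X249.7500 Y189.3008
M5
G0 X0.0000 Y0.0000

Since the viewBox matches the mm dimensions, user units are millimetres directly. The only transform is the Y-flip y_m = 207.9589 − y_svg.

Shape 1 is a circle drawn with `<circle>`. Its stroke #ff00ff means engrave at S326, F3428. After flipping Y the toolpath is (148.8436,148.8103) → (140.3439,169.3304) → (119.8238,177.8301) → (99.3037,169.3304) → (90.8040,148.8103) → (99.3037,128.2902) → (119.8238,119.7905) → (140.3439,128.2902) → (148.8436,148.8103), returning to the start.

Shape 2 is a cubic bezier drawn with `<path>`. Its stroke #0000ff means score at S478, F1310. After flipping Y the toolpath is (87.3329,41.4674) → (121.0135,57.6586) → (193.3708,103.1879) → (269.8364,154.7158) → (315.8417,188.9028).

Shape 3 is a line segment drawn with `<line>`. Its stroke #ff00ff means engrave at S326, F3428. After flipping Y the toolpath is (189.9762,192.5003) → (5.9993,17.2634).

Shape 4 is a circle drawn with `<circle>`. Its stroke #ff00ff means engrave at S326, F3428. After flipping Y the toolpath is (181.5565,80.1015) → (168.8911,110.6784) → (138.3142,123.3438) → (107.7373,110.6784) → (95.0719,80.1015) → (107.7373,49.5246) → (138.3142,36.8592) → (168.8911,49.5246) → (181.5565,80.1015), returning to the start.

Shape 5 is a line segment drawn with `<path>`. Its stroke #ff00ff means engrave at S326, F3428. After flipping Y the toolpath is (19.7898,57.4500) → (215.6953,30.5155).

Shape 6 is a circle drawn with `<circle>`. Its stroke #ff00ff means engrave at S326, F3428. After flipping Y the toolpath is (249.7500,189.3008) → (247.2557,195.3225) → (241.2340,197.8168) → (235.2123,195.3225) → (232.7180,189.3008) → (235.2123,183.2791) → (241.2340,180.7848) → (247.2557,183.2791) → (249.7500,189.3008), returning to the start.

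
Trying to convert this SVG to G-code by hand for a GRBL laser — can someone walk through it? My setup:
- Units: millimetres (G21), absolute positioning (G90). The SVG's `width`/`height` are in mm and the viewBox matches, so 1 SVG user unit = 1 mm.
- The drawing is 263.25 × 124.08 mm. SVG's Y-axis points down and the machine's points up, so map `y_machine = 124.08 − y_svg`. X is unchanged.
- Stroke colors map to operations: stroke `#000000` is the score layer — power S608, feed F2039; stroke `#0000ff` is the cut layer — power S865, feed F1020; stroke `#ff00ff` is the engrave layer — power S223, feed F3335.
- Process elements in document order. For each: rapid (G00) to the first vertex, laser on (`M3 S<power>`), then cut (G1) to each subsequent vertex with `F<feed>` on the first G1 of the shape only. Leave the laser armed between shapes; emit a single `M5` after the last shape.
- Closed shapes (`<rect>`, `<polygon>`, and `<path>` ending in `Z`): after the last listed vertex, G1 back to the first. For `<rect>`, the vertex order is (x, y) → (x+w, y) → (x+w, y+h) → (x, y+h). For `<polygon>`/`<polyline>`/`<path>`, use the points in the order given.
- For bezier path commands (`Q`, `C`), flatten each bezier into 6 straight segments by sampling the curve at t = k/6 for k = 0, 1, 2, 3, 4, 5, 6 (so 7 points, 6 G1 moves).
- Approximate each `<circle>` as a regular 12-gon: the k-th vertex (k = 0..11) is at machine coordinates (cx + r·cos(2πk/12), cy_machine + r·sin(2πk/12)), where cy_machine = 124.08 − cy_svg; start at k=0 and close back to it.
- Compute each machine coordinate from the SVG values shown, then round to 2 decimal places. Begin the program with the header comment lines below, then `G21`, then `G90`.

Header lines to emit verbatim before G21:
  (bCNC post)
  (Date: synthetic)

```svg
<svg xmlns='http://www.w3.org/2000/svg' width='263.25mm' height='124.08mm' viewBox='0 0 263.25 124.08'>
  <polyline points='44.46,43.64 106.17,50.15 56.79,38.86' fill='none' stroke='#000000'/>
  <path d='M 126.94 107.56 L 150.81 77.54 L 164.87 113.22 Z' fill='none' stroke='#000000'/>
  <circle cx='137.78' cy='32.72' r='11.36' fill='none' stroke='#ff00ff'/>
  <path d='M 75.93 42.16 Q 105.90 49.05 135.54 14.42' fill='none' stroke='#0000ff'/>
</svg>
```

(bCNC post)
(Date: synthetic)
G21
G90
G00 X44.46 Y80.44
M3 S608
G1 X106.17 Y73.93 F2039
G1 X56.79 Y85.22
G00 X126.94 Y16.52
M3 S608
G1 X150.81 Y46.54 F2039
G1 X164.87 Y10.86
G1 X126.94 Y16.52
G00 X149.14 Y91.36
M3 S223
G1 X147.62 Y97.04 F3335
G1 X143.46 Y101.20
G1 X137.78 Y102.72
G1 X132.10 Y101.20
G1 X127.94 Y97.04
G1 X126.42 Y91.36
G1 X127.94 Y85.68
G1 X132.10 Y81.52
G1 X137.78 Y80.00
G1 X143.46 Y81.52
G1 X147.62 Y85.68
G1 X149.14 Y91.36
G00 X75.93 Y81.92
M3 S865
G1 X85.91 Y80.78 F1020
G1 X95.87 Y81.94
G1 X105.82 Y85.41
G1 X115.74 Y91.19
G1 X125.65 Y99.27
G1 X135.54 Y109.66
M5

Since the viewBox matches the mm dimensions, user units are millimetres directly. The only transform is the Y-flip y_m = 124.08 − y_svg.

Shape 1 is a open polyline drawn with `<polyline>`. Its stroke #000000 means score at S608, F2039. After flipping Y the toolpath is (44.46,80.44) → (106.17,73.93) → (56.79,85.22).

Shape 2 is a regular polygon drawn with `<path>`. Its stroke #000000 means score at S608, F2039. After flipping Y the toolpath is (126.94,16.52) → (150.81,46.54) → (164.87,10.86) → (126.94,16.52), returning to the start.

Shape 3 is a circle drawn with `<circle>`. Its stroke #ff00ff means engrave at S223, F3335. After flipping Y the toolpath is (149.14,91.36) → (147.62,97.04) → (143.46,101.20) → (137.78,102.72) → (132.10,101.20) → (127.94,97.04) → (126.42,91.36) → (127.94,85.68) → (132.10,81.52) → (137.78,80.00) → (143.46,81.52) → (147.62,85.68) → (149.14,91.36), returning to the start.

Shape 4 is a quadratic bezier drawn with `<path>`. Its stroke #0000ff means cut at S865, F1020. After flipping Y the toolpath is (75.93,81.92) → (85.91,80.78) → (95.87,81.94) → (105.82,85.41) → (115.74,91.19) → (125.65,99.27) → (135.54,109.66).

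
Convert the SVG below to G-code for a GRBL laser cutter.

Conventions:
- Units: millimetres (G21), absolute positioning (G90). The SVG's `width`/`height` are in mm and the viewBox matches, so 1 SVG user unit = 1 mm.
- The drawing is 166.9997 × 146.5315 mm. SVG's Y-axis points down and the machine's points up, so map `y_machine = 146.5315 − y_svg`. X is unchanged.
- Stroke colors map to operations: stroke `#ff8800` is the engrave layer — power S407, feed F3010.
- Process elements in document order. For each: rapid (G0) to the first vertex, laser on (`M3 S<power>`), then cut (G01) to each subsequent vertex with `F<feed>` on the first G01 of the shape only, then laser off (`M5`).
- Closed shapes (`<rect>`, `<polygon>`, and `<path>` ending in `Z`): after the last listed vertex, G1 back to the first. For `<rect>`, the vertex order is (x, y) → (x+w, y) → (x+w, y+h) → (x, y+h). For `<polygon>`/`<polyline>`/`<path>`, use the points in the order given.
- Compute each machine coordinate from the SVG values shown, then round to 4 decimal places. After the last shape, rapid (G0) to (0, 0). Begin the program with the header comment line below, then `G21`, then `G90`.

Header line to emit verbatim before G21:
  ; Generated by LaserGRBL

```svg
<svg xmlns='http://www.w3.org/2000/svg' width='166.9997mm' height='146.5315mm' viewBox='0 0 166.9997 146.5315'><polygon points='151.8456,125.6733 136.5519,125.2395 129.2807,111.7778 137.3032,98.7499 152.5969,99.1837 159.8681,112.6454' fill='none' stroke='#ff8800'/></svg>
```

viewBox `0 0 166.9997 146.5315` with mm width/height → 1 unit = 1 mm. Flip: y_m = 146.5315 − y_svg.

**Shape 1** — `<polygon>` regular polygon, stroke `#ff8800` → engrave (S407, F3010). Machine vertices: (151.8456,20.8582) → (136.5519,21.2920) → (129.2807,34.7537) → (137.3032,47.7816) → (152.5969,47.3478) → (159.8681,33.8861) → (151.8456,20.8582). Closed: final G1 returns to the first vertex.

; Generated by LaserGRBL
G21
G90
G0 X151.8456 Y20.8582
M3 S407
G01 X136.5519 Y21.2920 F3010
G01 X129.2807 Y34.7537
G01 X137.3032 Y47.7816
G01 X152.5969 Y47.3478
G01 X159.8681 Y33.8861
G01 X151.8456 Y20.8582
M5
G0 X0.0000 Y0.0000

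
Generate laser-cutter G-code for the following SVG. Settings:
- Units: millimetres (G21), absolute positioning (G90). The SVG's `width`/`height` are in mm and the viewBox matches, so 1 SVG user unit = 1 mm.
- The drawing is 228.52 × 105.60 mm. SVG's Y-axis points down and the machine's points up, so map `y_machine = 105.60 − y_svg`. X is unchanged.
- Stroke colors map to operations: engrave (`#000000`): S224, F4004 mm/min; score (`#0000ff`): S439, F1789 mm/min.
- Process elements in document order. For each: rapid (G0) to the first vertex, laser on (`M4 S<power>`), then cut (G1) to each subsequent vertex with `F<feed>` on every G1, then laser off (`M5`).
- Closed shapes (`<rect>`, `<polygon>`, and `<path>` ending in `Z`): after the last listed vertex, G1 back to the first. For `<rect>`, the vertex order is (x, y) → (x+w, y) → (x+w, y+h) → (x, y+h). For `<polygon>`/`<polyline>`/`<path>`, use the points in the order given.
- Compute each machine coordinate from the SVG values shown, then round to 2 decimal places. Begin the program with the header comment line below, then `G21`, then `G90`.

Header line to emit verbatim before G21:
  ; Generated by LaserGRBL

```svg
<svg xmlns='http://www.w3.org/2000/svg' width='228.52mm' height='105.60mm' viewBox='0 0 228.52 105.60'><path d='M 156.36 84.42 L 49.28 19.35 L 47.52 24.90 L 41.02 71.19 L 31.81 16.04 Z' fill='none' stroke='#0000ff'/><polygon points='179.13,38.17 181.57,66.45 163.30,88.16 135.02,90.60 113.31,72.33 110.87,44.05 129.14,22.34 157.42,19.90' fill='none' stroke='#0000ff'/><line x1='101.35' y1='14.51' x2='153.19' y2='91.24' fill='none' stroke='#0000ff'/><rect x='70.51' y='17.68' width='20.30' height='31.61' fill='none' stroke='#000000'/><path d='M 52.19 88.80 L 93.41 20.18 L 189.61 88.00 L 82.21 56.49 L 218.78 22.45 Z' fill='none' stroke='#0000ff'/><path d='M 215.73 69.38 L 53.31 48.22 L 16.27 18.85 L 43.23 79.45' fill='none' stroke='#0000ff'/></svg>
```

Since the viewBox matches the mm dimensions, user units are millimetres directly. The only transform is the Y-flip y_m = 105.60 − y_svg.

Shape 1 is a closed polygon drawn with `<path>`. Its stroke #0000ff means score at S439, F1789. After flipping Y the toolpath is (156.36,21.18) → (49.28,86.25) → (47.52,80.70) → (41.02,34.41) → (31.81,89.56) → (156.36,21.18), returning to the start.

Shape 2 is a regular polygon drawn with `<polygon>`. Its stroke #0000ff means score at S439, F1789. After flipping Y the toolpath is (179.13,67.43) → (181.57,39.15) → (163.30,17.44) → (135.02,15.00) → (113.31,33.27) → (110.87,61.55) → (129.14,83.26) → (157.42,85.70) → (179.13,67.43), returning to the start.

Shape 3 is a line segment drawn with `<line>`. Its stroke #0000ff means score at S439, F1789. After flipping Y the toolpath is (101.35,91.09) → (153.19,14.36).

Shape 4 is a rectangle drawn with `<rect>`. Its stroke #000000 means engrave at S224, F4004. After flipping Y the toolpath is (70.51,87.92) → (90.81,87.92) → (90.81,56.31) → (70.51,56.31) → (70.51,87.92), returning to the start.

Shape 5 is a closed polygon drawn with `<path>`. Its stroke #0000ff means score at S439, F1789. After flipping Y the toolpath is (52.19,16.80) → (93.41,85.42) → (189.61,17.60) → (82.21,49.11) → (218.78,83.15) → (52.19,16.80), returning to the start.

Shape 6 is a open polyline drawn with `<path>`. Its stroke #0000ff means score at S439, F1789. After flipping Y the toolpath is (215.73,36.22) → (53.31,57.38) → (16.27,86.75) → (43.23,26.15).

; Generated by LaserGRBL
G21
G90
G0 X156.36 Y21.18
M4 S439
G1 X49.28 Y86.25 F1789
G1 X47.52 Y80.70 F1789
G1 X41.02 Y34.41 F1789
G1 X31.81 Y89.56 F1789
G1 X156.36 Y21.18 F1789
M5
G0 X179.13 Y67.43
M4 S439
G1 X181.57 Y39.15 F1789
G1 X163.30 Y17.44 F1789
G1 X135.02 Y15.00 F1789
G1 X113.31 Y33.27 F1789
G1 X110.87 Y61.55 F1789
G1 X129.14 Y83.26 F1789
G1 X157.42 Y85.70 F1789
G1 X179.13 Y67.43 F1789
M5
G0 X101.35 Y91.09
M4 S439
G1 X153.19 Y14.36 F1789
M5
G0 X70.51 Y87.92
M4 S224
G1 X90.81 Y87.92 F4004
G1 X90.81 Y56.31 F4004
G1 X70.51 Y56.31 F4004
G1 X70.51 Y87.92 F4004
M5
G0 X52.19 Y16.80
M4 S439
G1 X93.41 Y85.42 F1789
G1 X189.61 Y17.60 F1789
G1 X82.21 Y49.11 F1789
G1 X218.78 Y83.15 F1789
G1 X52.19 Y16.80 F1789
M5
G0 X215.73 Y36.22
M4 S439
G1 X53.31 Y57.38 F1789
G1 X16.27 Y86.75 F1789
G1 X43.23 Y26.15 F1789
M5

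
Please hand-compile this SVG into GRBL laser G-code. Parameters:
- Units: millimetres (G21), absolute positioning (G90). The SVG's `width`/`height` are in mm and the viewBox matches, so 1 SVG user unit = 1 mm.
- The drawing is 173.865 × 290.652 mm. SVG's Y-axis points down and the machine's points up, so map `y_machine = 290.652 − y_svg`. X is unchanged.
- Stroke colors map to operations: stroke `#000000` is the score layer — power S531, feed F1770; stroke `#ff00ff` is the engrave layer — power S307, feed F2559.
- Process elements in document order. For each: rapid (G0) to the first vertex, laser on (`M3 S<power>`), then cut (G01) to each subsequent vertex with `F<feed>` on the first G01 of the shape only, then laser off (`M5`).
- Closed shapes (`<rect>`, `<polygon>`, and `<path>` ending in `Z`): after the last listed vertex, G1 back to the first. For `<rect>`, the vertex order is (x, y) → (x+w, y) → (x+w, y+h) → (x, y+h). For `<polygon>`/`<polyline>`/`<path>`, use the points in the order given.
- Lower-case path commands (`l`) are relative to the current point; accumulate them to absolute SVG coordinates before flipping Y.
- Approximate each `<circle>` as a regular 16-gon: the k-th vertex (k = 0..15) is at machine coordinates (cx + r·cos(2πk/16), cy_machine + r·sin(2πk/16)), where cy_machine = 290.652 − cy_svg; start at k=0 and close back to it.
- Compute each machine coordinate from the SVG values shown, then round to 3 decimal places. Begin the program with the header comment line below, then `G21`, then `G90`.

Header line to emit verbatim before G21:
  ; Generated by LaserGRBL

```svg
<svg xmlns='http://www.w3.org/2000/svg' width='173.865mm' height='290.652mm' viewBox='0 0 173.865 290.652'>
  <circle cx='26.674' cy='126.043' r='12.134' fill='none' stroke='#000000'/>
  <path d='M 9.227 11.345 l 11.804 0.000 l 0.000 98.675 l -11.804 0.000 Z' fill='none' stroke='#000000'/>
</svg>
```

; Generated by LaserGRBL
G21
G90
G0 X38.808 Y164.609
M3 S531
G01 X37.884 Y169.252 F1770
G01 X35.254 Y173.189
G01 X31.317 Y175.819
G01 X26.674 Y176.743
G01 X22.031 Y175.819
G01 X18.094 Y173.189
G01 X15.464 Y169.252
G01 X14.540 Y164.609
G01 X15.464 Y159.966
G01 X18.094 Y156.029
G01 X22.031 Y153.399
G01 X26.674 Y152.475
G01 X31.317 Y153.399
G01 X35.254 Y156.029
G01 X37.884 Y159.966
G01 X38.808 Y164.609
M5
G0 X9.227 Y279.307
M3 S531
G01 X21.031 Y279.307 F1770
G01 X21.031 Y180.632
G01 X9.227 Y180.632
G01 X9.227 Y279.307
M5

viewBox `0 0 173.865 290.652` with mm width/height → 1 unit = 1 mm. Flip: y_m = 290.652 − y_svg.

**Shape 1** — `<circle>` circle, stroke `#000000` → score (S531, F1770). Machine vertices: (38.808,164.609) → (37.884,169.252) → (35.254,173.189) → (31.317,175.819) → (26.674,176.743) → (22.031,175.819) → (18.094,173.189) → (15.464,169.252) → (14.540,164.609) → (15.464,159.966) → (18.094,156.029) → (22.031,153.399) → (26.674,152.475) → (31.317,153.399) → (35.254,156.029) → (37.884,159.966) → (38.808,164.609). Closed: final G1 returns to the first vertex.

**Shape 2** — `<path>` rectangle, stroke `#000000` → score (S531, F1770). Machine vertices: (9.227,279.307) → (21.031,279.307) → (21.031,180.632) → (9.227,180.632) → (9.227,279.307). Closed: final G1 returns to the first vertex.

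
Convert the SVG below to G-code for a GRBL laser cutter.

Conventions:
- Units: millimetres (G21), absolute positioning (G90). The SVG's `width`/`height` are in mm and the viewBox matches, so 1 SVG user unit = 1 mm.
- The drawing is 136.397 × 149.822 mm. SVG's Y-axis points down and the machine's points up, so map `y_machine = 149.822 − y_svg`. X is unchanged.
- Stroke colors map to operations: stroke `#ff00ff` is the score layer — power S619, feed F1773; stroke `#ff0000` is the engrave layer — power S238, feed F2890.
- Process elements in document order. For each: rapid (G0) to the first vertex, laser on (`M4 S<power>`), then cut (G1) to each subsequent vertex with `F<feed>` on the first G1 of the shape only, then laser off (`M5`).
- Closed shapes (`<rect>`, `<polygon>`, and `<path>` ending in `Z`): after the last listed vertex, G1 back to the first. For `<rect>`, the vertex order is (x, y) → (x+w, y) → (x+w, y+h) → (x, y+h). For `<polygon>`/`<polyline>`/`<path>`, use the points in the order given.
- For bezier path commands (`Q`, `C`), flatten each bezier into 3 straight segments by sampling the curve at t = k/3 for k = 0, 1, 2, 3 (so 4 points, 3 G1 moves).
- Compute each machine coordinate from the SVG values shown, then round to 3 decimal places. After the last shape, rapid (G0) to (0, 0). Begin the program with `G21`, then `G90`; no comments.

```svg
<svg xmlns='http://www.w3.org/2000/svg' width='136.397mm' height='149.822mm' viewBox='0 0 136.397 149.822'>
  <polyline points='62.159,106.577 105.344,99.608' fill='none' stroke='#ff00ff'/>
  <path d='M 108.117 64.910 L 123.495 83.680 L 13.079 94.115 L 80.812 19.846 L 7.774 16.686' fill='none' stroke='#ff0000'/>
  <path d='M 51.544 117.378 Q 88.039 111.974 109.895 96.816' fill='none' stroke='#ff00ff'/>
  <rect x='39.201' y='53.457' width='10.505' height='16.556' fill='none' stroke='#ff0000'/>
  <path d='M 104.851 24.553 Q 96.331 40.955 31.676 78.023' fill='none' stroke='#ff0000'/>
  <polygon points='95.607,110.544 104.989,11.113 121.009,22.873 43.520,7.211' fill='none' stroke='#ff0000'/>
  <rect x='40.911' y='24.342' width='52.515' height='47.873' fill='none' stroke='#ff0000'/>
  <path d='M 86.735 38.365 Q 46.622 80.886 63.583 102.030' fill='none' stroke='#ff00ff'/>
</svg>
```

1 u = 1 mm; y_m = 149.822 − y.

[1] `<polyline>` line segment, #ff00ff→score S619 F1773: (62.159,43.245) → (105.344,50.214)

[2] `<path>` open polyline, #ff0000→engrave S238 F2890: (108.117,84.912) → (123.495,66.142) → (13.079,55.707) → (80.812,129.976) → (7.774,133.136)

[3] `<path>` quadratic bezier, #ff00ff→score S619 F1773: (51.544,32.444) → (74.247,37.130) → (93.698,43.984) → (109.895,53.006)

[4] `<rect>` rectangle, #ff0000→engrave S238 F2890: (39.201,96.365) → (49.706,96.365) → (49.706,79.809) → (39.201,79.809) → (39.201,96.365) (closed)

[5] `<path>` quadratic bezier, #ff0000→engrave S238 F2890: (104.851,125.269) → (92.934,112.038) → (68.542,94.215) → (31.676,71.799)

[6] `<polygon>` closed polygon, #ff0000→engrave S238 F2890: (95.607,39.278) → (104.989,138.709) → (121.009,126.949) → (43.520,142.611) → (95.607,39.278) (closed)

[7] `<rect>` rectangle, #ff0000→engrave S238 F2890: (40.911,125.480) → (93.426,125.480) → (93.426,77.607) → (40.911,77.607) → (40.911,125.480) (closed)

[8] `<path>` quadratic bezier, #ff00ff→score S619 F1773: (86.735,111.457) → (66.335,85.485) → (58.617,64.263) → (63.583,47.792)

G21
G90
G0 X62.159 Y43.245
M4 S619
G1 X105.344 Y50.214 F1773
M5
G0 X108.117 Y84.912
M4 S238
G1 X123.495 Y66.142 F2890
G1 X13.079 Y55.707
G1 X80.812 Y129.976
G1 X7.774 Y133.136
M5
G0 X51.544 Y32.444
M4 S619
G1 X74.247 Y37.130 F1773
G1 X93.698 Y43.984
G1 X109.895 Y53.006
M5
G0 X39.201 Y96.365
M4 S238
G1 X49.706 Y96.365 F2890
G1 X49.706 Y79.809
G1 X39.201 Y79.809
G1 X39.201 Y96.365
M5
G0 X104.851 Y125.269
M4 S238
G1 X92.934 Y112.038 F2890
G1 X68.542 Y94.215
G1 X31.676 Y71.799
M5
G0 X95.607 Y39.278
M4 S238
G1 X104.989 Y138.709 F2890
G1 X121.009 Y126.949
G1 X43.520 Y142.611
G1 X95.607 Y39.278
M5
G0 X40.911 Y125.480
M4 S238
G1 X93.426 Y125.480 F2890
G1 X93.426 Y77.607
G1 X40.911 Y77.607
G1 X40.911 Y125.480
M5
G0 X86.735 Y111.457
M4 S619
G1 X66.335 Y85.485 F1773
G1 X58.617 Y64.263
G1 X63.583 Y47.792
M5
G0 X0.000 Y0.000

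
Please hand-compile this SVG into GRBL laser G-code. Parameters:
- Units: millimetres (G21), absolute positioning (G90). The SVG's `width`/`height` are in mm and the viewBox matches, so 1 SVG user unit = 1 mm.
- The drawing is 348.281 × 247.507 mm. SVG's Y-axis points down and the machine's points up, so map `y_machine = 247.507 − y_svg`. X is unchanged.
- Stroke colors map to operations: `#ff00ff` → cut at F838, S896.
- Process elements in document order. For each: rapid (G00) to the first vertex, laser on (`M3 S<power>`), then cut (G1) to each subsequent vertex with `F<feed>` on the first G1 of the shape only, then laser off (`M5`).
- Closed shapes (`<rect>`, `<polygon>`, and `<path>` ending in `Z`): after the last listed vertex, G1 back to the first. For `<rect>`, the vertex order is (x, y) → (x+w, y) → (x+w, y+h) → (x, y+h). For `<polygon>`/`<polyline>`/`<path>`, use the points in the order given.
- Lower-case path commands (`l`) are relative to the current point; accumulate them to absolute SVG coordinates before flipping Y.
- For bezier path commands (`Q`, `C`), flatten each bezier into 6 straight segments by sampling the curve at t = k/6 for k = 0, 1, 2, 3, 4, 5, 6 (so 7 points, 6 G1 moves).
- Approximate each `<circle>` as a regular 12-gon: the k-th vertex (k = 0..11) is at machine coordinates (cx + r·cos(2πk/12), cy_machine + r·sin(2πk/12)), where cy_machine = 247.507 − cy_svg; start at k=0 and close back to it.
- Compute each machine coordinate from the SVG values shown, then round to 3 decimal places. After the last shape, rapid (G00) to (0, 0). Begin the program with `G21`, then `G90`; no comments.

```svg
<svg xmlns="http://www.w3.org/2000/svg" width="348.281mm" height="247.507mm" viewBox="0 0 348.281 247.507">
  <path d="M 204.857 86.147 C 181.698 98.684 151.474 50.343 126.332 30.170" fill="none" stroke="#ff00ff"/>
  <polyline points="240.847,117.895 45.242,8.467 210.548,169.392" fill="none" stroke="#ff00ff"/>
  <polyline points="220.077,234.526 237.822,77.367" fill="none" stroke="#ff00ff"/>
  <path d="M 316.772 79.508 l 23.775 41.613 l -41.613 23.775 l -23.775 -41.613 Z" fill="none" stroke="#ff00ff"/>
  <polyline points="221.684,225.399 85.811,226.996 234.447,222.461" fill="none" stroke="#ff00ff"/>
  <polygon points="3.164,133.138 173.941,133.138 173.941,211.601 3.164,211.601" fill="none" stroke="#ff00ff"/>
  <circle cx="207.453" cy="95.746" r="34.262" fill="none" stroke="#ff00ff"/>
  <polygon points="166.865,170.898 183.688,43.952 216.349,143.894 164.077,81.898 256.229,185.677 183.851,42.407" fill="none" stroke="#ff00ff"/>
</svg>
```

G21
G90
G00 X204.857 Y161.360
M3 S896
G1 X192.745 Y159.752 F838
G1 X179.793 Y165.818
G1 X166.338 Y177.082
G1 X152.718 Y191.073
G1 X139.270 Y205.315
G1 X126.332 Y217.337
M5
G00 X240.847 Y129.612
M3 S896
G1 X45.242 Y239.040 F838
G1 X210.548 Y78.115
M5
G00 X220.077 Y12.981
M3 S896
G1 X237.822 Y170.140 F838
M5
G00 X316.772 Y167.999
M3 S896
G1 X340.547 Y126.386 F838
G1 X298.934 Y102.611
G1 X275.159 Y144.224
G1 X316.772 Y167.999
M5
G00 X221.684 Y22.108
M3 S896
G1 X85.811 Y20.511 F838
G1 X234.447 Y25.046
M5
G00 X3.164 Y114.369
M3 S896
G1 X173.941 Y114.369 F838
G1 X173.941 Y35.906
G1 X3.164 Y35.906
G1 X3.164 Y114.369
M5
G00 X241.715 Y151.761
M3 S896
G1 X237.125 Y168.892 F838
G1 X224.584 Y181.433
G1 X207.453 Y186.023
G1 X190.322 Y181.433
G1 X177.781 Y168.892
G1 X173.191 Y151.761
G1 X177.781 Y134.630
G1 X190.322 Y122.089
G1 X207.453 Y117.499
G1 X224.584 Y122.089
G1 X237.125 Y134.630
G1 X241.715 Y151.761
M5
G00 X166.865 Y76.609
M3 S896
G1 X183.688 Y203.555 F838
G1 X216.349 Y103.613
G1 X164.077 Y165.609
G1 X256.229 Y61.830
G1 X183.851 Y205.100
G1 X166.865 Y76.609
M5
G00 X0.000 Y0.000

1 u = 1 mm; y_m = 247.507 − y.

[1] `<path>` cubic bezier, #ff00ff→cut S896 F838: (204.857,161.360) → (192.745,159.752) → (179.793,165.818) → (166.338,177.082) → (152.718,191.073) → (139.270,205.315) → (126.332,217.337)

[2] `<polyline>` open polyline, #ff00ff→cut S896 F838: (240.847,129.612) → (45.242,239.040) → (210.548,78.115)

[3] `<polyline>` line segment, #ff00ff→cut S896 F838: (220.077,12.981) → (237.822,170.140)

[4] `<path>` regular polygon, #ff00ff→cut S896 F838: (316.772,167.999) → (340.547,126.386) → (298.934,102.611) → (275.159,144.224) → (316.772,167.999) (closed)

[5] `<polyline>` open polyline, #ff00ff→cut S896 F838: (221.684,22.108) → (85.811,20.511) → (234.447,25.046)

[6] `<polygon>` rectangle, #ff00ff→cut S896 F838: (3.164,114.369) → (173.941,114.369) → (173.941,35.906) → (3.164,35.906) → (3.164,114.369) (closed)

[7] `<circle>` circle, #ff00ff→cut S896 F838: (241.715,151.761) → (237.125,168.892) → (224.584,181.433) → (207.453,186.023) → (190.322,181.433) → (177.781,168.892) → (173.191,151.761) → (177.781,134.630) → (190.322,122.089) → (207.453,117.499) → (224.584,122.089) → (237.125,134.630) → (241.715,151.761) (closed)

[8] `<polygon>` closed polygon, #ff00ff→cut S896 F838: (166.865,76.609) → (183.688,203.555) → (216.349,103.613) → (164.077,165.609) → (256.229,61.830) → (183.851,205.100) → (166.865,76.609) (closed)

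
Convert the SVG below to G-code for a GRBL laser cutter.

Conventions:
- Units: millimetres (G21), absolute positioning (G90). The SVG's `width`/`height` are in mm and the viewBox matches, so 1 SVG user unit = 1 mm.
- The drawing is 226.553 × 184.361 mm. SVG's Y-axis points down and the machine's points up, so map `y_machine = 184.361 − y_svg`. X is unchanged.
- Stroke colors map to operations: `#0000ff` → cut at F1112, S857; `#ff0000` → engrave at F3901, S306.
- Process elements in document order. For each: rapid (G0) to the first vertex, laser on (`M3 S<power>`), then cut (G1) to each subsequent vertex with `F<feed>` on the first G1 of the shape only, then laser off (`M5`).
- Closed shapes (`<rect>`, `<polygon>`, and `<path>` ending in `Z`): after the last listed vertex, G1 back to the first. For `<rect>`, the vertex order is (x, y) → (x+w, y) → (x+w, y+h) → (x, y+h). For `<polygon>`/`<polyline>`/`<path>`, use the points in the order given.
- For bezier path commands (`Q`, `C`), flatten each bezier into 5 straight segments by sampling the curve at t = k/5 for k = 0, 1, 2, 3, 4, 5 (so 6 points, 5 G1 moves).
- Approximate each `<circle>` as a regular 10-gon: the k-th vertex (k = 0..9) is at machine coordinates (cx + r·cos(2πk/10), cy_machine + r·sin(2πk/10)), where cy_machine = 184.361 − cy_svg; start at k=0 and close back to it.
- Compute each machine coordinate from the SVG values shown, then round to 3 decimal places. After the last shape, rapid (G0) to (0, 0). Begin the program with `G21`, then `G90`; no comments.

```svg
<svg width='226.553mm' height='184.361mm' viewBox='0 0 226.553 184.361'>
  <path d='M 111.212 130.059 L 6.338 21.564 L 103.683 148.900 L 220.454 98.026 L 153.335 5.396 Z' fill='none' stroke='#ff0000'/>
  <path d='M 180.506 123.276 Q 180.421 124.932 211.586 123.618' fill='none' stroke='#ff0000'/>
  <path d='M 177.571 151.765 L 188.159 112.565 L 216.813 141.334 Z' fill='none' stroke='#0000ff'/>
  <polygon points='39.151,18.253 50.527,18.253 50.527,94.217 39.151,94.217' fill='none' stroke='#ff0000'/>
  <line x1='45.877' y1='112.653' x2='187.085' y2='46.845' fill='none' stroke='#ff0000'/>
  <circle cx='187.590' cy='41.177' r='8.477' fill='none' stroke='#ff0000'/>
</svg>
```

G21
G90
G0 X111.212 Y54.302
M3 S306
G1 X6.338 Y162.797 F3901
G1 X103.683 Y35.461
G1 X220.454 Y86.335
G1 X153.335 Y178.965
G1 X111.212 Y54.302
M5
G0 X180.506 Y61.085
M3 S306
G1 X181.722 Y60.541 F3901
G1 X185.438 Y60.235
G1 X191.654 Y60.167
G1 X200.370 Y60.336
G1 X211.586 Y60.743
M5
G0 X177.571 Y32.596
M3 S857
G1 X188.159 Y71.796 F1112
G1 X216.813 Y43.027
G1 X177.571 Y32.596
M5
G0 X39.151 Y166.108
M3 S306
G1 X50.527 Y166.108 F3901
G1 X50.527 Y90.144
G1 X39.151 Y90.144
G1 X39.151 Y166.108
M5
G0 X45.877 Y71.708
M3 S306
G1 X187.085 Y137.516 F3901
M5
G0 X196.067 Y143.184
M3 S306
G1 X194.448 Y148.167 F3901
G1 X190.210 Y151.246
G1 X184.970 Y151.246
G1 X180.732 Y148.167
G1 X179.113 Y143.184
G1 X180.732 Y138.201
G1 X184.970 Y135.122
G1 X190.210 Y135.122
G1 X194.448 Y138.201
G1 X196.067 Y143.184
M5
G0 X0.000 Y0.000

Since the viewBox matches the mm dimensions, user units are millimetres directly. The only transform is the Y-flip y_m = 184.361 − y_svg.

Shape 1 is a closed polygon drawn with `<path>`. Its stroke #ff0000 means engrave at S306, F3901. After flipping Y the toolpath is (111.212,54.302) → (6.338,162.797) → (103.683,35.461) → (220.454,86.335) → (153.335,178.965) → (111.212,54.302), returning to the start.

Shape 2 is a quadratic bezier drawn with `<path>`. Its stroke #ff0000 means engrave at S306, F3901. After flipping Y the toolpath is (180.506,61.085) → (181.722,60.541) → (185.438,60.235) → (191.654,60.167) → (200.370,60.336) → (211.586,60.743).

Shape 3 is a regular polygon drawn with `<path>`. Its stroke #0000ff means cut at S857, F1112. After flipping Y the toolpath is (177.571,32.596) → (188.159,71.796) → (216.813,43.027) → (177.571,32.596), returning to the start.

Shape 4 is a rectangle drawn with `<polygon>`. Its stroke #ff0000 means engrave at S306, F3901. After flipping Y the toolpath is (39.151,166.108) → (50.527,166.108) → (50.527,90.144) → (39.151,90.144) → (39.151,166.108), returning to the start.

Shape 5 is a line segment drawn with `<line>`. Its stroke #ff0000 means engrave at S306, F3901. After flipping Y the toolpath is (45.877,71.708) → (187.085,137.516).

Shape 6 is a circle drawn with `<circle>`. Its stroke #ff0000 means engrave at S306, F3901. After flipping Y the toolpath is (196.067,143.184) → (194.448,148.167) → (190.210,151.246) → (184.970,151.246) → (180.732,148.167) → (179.113,143.184) → (180.732,138.201) → (184.970,135.122) → (190.210,135.122) → (194.448,138.201) → (196.067,143.184), returning to the start.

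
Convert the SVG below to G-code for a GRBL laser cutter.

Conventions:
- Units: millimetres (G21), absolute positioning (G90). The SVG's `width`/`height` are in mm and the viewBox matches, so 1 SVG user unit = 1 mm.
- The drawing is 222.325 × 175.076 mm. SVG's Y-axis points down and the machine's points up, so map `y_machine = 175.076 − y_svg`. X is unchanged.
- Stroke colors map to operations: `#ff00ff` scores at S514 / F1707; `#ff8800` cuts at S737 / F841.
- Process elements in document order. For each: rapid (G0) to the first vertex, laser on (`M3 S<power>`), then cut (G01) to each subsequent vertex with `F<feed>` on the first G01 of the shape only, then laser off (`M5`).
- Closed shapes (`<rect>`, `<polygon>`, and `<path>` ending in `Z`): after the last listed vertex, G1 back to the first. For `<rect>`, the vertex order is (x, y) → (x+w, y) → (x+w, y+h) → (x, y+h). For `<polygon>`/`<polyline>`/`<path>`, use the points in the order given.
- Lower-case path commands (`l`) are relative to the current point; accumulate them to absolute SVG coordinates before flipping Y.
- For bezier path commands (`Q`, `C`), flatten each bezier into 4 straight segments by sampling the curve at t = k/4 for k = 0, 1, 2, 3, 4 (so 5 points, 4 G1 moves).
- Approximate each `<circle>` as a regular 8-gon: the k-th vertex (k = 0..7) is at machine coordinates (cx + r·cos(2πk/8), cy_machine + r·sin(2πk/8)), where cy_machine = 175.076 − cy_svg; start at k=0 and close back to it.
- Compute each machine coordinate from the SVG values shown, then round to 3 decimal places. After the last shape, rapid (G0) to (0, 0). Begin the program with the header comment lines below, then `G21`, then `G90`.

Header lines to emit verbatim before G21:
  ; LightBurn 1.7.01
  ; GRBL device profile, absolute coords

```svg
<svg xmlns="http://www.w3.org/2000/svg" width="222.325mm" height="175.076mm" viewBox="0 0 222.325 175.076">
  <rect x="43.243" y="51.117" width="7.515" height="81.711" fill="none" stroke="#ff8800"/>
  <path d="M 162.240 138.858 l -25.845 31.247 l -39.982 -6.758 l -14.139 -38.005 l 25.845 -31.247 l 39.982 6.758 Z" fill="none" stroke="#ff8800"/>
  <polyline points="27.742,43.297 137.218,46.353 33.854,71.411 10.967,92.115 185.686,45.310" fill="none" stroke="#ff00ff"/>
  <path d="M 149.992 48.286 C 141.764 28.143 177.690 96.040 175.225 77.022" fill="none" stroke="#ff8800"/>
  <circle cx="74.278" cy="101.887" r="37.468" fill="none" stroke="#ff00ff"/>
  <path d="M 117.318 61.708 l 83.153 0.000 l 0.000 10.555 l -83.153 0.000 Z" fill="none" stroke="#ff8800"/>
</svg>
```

Since the viewBox matches the mm dimensions, user units are millimetres directly. The only transform is the Y-flip y_m = 175.076 − y_svg.

Shape 1 is a rectangle drawn with `<rect>`. Its stroke #ff8800 means cut at S737, F841. After flipping Y the toolpath is (43.243,123.959) → (50.758,123.959) → (50.758,42.248) → (43.243,42.248) → (43.243,123.959), returning to the start.

Shape 2 is a regular polygon drawn with `<path>`. Its stroke #ff8800 means cut at S737, F841. After flipping Y the toolpath is (162.240,36.218) → (136.395,4.971) → (96.413,11.729) → (82.274,49.734) → (108.119,80.981) → (148.101,74.223) → (162.240,36.218), returning to the start.

Shape 3 is a open polyline drawn with `<polyline>`. Its stroke #ff00ff means score at S514, F1707. After flipping Y the toolpath is (27.742,131.779) → (137.218,128.723) → (33.854,103.665) → (10.967,82.961) → (185.686,129.766).

Shape 4 is a cubic bezier drawn with `<path>`. Its stroke #ff8800 means cut at S737, F841. After flipping Y the toolpath is (149.992,126.790) → (150.810,128.123) → (160.447,112.844) → (171.165,97.353) → (175.225,98.054).

Shape 5 is a circle drawn with `<circle>`. Its stroke #ff00ff means score at S514, F1707. After flipping Y the toolpath is (111.746,73.189) → (100.772,99.683) → (74.278,110.657) → (47.784,99.683) → (36.810,73.189) → (47.784,46.695) → (74.278,35.721) → (100.772,46.695) → (111.746,73.189), returning to the start.

Shape 6 is a rectangle drawn with `<path>`. Its stroke #ff8800 means cut at S737, F841. After flipping Y the toolpath is (117.318,113.368) → (200.471,113.368) → (200.471,102.813) → (117.318,102.813) → (117.318,113.368), returning to the start.

; LightBurn 1.7.01
; GRBL device profile, absolute coords
G21
G90
G0 X43.243 Y123.959
M3 S737
G01 X50.758 Y123.959 F841
G01 X50.758 Y42.248
G01 X43.243 Y42.248
G01 X43.243 Y123.959
M5
G0 X162.240 Y36.218
M3 S737
G01 X136.395 Y4.971 F841
G01 X96.413 Y11.729
G01 X82.274 Y49.734
G01 X108.119 Y80.981
G01 X148.101 Y74.223
G01 X162.240 Y36.218
M5
G0 X27.742 Y131.779
M3 S514
G01 X137.218 Y128.723 F1707
G01 X33.854 Y103.665
G01 X10.967 Y82.961
G01 X185.686 Y129.766
M5
G0 X149.992 Y126.790
M3 S737
G01 X150.810 Y128.123 F841
G01 X160.447 Y112.844
G01 X171.165 Y97.353
G01 X175.225 Y98.054
M5
G0 X111.746 Y73.189
M3 S514
G01 X100.772 Y99.683 F1707
G01 X74.278 Y110.657
G01 X47.784 Y99.683
G01 X36.810 Y73.189
G01 X47.784 Y46.695
G01 X74.278 Y35.721
G01 X100.772 Y46.695
G01 X111.746 Y73.189
M5
G0 X117.318 Y113.368
M3 S737
G01 X200.471 Y113.368 F841
G01 X200.471 Y102.813
G01 X117.318 Y102.813
G01 X117.318 Y113.368
M5
G0 X0.000 Y0.000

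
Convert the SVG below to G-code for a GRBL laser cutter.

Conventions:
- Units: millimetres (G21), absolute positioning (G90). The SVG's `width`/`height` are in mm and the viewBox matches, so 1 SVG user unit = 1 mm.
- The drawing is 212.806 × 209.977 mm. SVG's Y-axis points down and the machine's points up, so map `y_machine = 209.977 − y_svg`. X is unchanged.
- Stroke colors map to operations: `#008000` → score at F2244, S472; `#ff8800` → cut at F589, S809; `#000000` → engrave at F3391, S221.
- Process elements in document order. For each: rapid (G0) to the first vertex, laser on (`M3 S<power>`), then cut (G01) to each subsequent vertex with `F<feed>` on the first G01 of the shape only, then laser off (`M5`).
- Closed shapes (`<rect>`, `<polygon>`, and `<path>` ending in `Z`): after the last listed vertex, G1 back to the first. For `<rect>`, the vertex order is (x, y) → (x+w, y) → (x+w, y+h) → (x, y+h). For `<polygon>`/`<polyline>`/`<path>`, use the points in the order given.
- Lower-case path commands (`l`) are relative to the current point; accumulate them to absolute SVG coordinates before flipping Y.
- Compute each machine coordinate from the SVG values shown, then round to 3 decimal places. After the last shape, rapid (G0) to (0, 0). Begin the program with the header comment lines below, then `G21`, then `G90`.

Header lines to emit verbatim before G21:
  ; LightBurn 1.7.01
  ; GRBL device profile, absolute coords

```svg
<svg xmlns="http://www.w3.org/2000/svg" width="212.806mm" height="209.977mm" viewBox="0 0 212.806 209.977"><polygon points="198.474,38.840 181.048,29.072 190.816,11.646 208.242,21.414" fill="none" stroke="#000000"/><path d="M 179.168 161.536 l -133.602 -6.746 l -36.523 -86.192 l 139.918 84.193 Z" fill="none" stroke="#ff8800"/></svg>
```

Since the viewBox matches the mm dimensions, user units are millimetres directly. The only transform is the Y-flip y_m = 209.977 − y_svg.

Shape 1 is a regular polygon drawn with `<polygon>`. Its stroke #000000 means engrave at S221, F3391. After flipping Y the toolpath is (198.474,171.137) → (181.048,180.905) → (190.816,198.331) → (208.242,188.563) → (198.474,171.137), returning to the start.

Shape 2 is a closed polygon drawn with `<path>`. Its stroke #ff8800 means cut at S809, F589. After flipping Y the toolpath is (179.168,48.441) → (45.566,55.187) → (9.043,141.379) → (148.961,57.186) → (179.168,48.441), returning to the start.

; LightBurn 1.7.01
; GRBL device profile, absolute coords
G21
G90
G0 X198.474 Y171.137
M3 S221
G01 X181.048 Y180.905 F3391
G01 X190.816 Y198.331
G01 X208.242 Y188.563
G01 X198.474 Y171.137
M5
G0 X179.168 Y48.441
M3 S809
G01 X45.566 Y55.187 F589
G01 X9.043 Y141.379
G01 X148.961 Y57.186
G01 X179.168 Y48.441
M5
G0 X0.000 Y0.000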